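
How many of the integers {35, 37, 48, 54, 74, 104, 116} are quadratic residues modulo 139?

(35/139) = +1 → QR.
(37/139) = +1 → QR.
(48/139) = -1 → non-residue.
(54/139) = +1 → QR.
(74/139) = -1 → non-residue.
(104/139) = -1 → non-residue.
(116/139) = +1 → QR.
Total quadratic residues among the 7: 4.

4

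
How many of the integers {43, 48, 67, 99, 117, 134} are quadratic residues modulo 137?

(43/137) = -1 → non-residue.
(48/137) = -1 → non-residue.
(67/137) = -1 → non-residue.
(99/137) = +1 → QR.
(117/137) = -1 → non-residue.
(134/137) = -1 → non-residue.
Total quadratic residues among the 6: 1.

1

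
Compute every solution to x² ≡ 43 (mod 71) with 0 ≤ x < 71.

Since 71 ≡ 3 (mod 4), a square root of 43 is 43^((71+1)/4) = 43^18 mod 71.
Repeated squaring: 43^2≡3, 43^4≡9, 43^8≡10, 43^16≡29 (mod 71).
43^18 = 43^(16+2) ≡ 16 (mod 71).
Check: 16² = 256 ≡ 43 (mod 71). The two roots are 16 and 55.

16, 55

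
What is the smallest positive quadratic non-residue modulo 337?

(2/337) = +1, so 2 is a residue.
(3/337) = +1, so 3 is a residue.
(4/337) = +1, so 4 is a residue.
(5/337) = −1, so 5 is the smallest positive non-residue mod 337.

5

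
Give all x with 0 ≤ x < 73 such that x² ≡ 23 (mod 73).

13, 60

73 ≡ 1 (mod 4), so we find a root by search.
Trying successive values, 13² = 169 ≡ 23 (mod 73). The other root is 73 − 13 = 60.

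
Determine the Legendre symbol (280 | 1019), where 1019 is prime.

Pull out 2^3: since 1019 ≡ 3 (mod 8), (2/1019) = -1, so (2/1019)^3 = -1.
Reciprocity: 35 ≡ 3 and 1019 ≡ 3 (mod 4), so (35/1019) = −(1019/35).
Reduce top mod 35: now compute (4/35).
Pull out 2^2: since 35 ≡ 3 (mod 8), (2/35) = -1, so (2/35)^2 = +1.
Reached (1/35) = 1. Collecting the sign flips along the way, the symbol is +1.

1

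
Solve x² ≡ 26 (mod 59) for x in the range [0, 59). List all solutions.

12, 47

Since 59 ≡ 3 (mod 4), a square root of 26 is 26^((59+1)/4) = 26^15 mod 59.
Repeated squaring: 26^2≡27, 26^4≡21, 26^8≡28 (mod 59).
26^15 = 26^(8+4+2+1) ≡ 12 (mod 59).
Check: 12² = 144 ≡ 26 (mod 59). The two roots are 12 and 47.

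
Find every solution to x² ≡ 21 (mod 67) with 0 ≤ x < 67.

Since 67 ≡ 3 (mod 4), a square root of 21 is 21^((67+1)/4) = 21^17 mod 67.
Repeated squaring: 21^2≡39, 21^4≡47, 21^8≡65, 21^16≡4 (mod 67).
21^17 = 21^(16+1) ≡ 17 (mod 67).
Check: 17² = 289 ≡ 21 (mod 67). The two roots are 17 and 50.

17, 50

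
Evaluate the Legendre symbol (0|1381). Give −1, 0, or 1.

Top reduces to 0: gcd > 1, so the symbol is 0.

0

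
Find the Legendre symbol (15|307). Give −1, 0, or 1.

1

Reciprocity: 15 ≡ 3 and 307 ≡ 3 (mod 4), so (15/307) = −(307/15).
Reduce top mod 15: now compute (7/15).
Reciprocity: 7 ≡ 3 and 15 ≡ 3 (mod 4), so (7/15) = −(15/7).
Reduce top mod 7: now compute (1/7).
Reached (1/7) = 1. Collecting the sign flips along the way, the symbol is +1.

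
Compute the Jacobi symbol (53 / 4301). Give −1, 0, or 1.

Reciprocity: 53 ≡ 1 and 4301 ≡ 1 (mod 4), so (53/4301) = +(4301/53).
Reduce top mod 53: now compute (8/53).
Pull out 2^3: since 53 ≡ 5 (mod 8), (2/53) = -1, so (2/53)^3 = -1.
Reached (1/53) = 1. Collecting the sign flips along the way, the symbol is -1.

-1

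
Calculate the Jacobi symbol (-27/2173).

1

First reduce: -27 ≡ 2146 (mod 2173).
Pull out 2: since 2173 ≡ 5 (mod 8), (2/2173) = -1.
Reciprocity: 1073 ≡ 1 and 2173 ≡ 1 (mod 4), so (1073/2173) = +(2173/1073).
Reduce top mod 1073: now compute (27/1073).
Reciprocity: 27 ≡ 3 and 1073 ≡ 1 (mod 4), so (27/1073) = +(1073/27).
Reduce top mod 27: now compute (20/27).
Pull out 2^2: since 27 ≡ 3 (mod 8), (2/27) = -1, so (2/27)^2 = +1.
Reciprocity: 5 ≡ 1 and 27 ≡ 3 (mod 4), so (5/27) = +(27/5).
Reduce top mod 5: now compute (2/5).
Pull out 2: since 5 ≡ 5 (mod 8), (2/5) = -1.
Reached (1/5) = 1. Collecting the sign flips along the way, the symbol is +1.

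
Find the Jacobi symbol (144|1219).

1

Pull out 2^4: since 1219 ≡ 3 (mod 8), (2/1219) = -1, so (2/1219)^4 = +1.
Reciprocity: 9 ≡ 1 and 1219 ≡ 3 (mod 4), so (9/1219) = +(1219/9).
Reduce top mod 9: now compute (4/9).
Pull out 2^2: since 9 ≡ 1 (mod 8), (2/9) = +1, so (2/9)^2 = +1.
Reached (1/9) = 1. Collecting the sign flips along the way, the symbol is +1.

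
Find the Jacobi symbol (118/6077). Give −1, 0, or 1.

0

Pull out 2: since 6077 ≡ 5 (mod 8), (2/6077) = -1.
Reciprocity: 59 ≡ 3 and 6077 ≡ 1 (mod 4), so (59/6077) = +(6077/59).
Reduce top mod 59: now compute (0/59).
Top reduces to 0: gcd > 1, so the symbol is 0.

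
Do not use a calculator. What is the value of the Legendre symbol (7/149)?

1

Reciprocity: 7 ≡ 3 and 149 ≡ 1 (mod 4), so (7/149) = +(149/7).
Reduce top mod 7: now compute (2/7).
Pull out 2: since 7 ≡ 7 (mod 8), (2/7) = +1.
Reached (1/7) = 1. Collecting the sign flips along the way, the symbol is +1.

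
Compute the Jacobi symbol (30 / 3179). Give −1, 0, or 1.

-1

Pull out 2: since 3179 ≡ 3 (mod 8), (2/3179) = -1.
Reciprocity: 15 ≡ 3 and 3179 ≡ 3 (mod 4), so (15/3179) = −(3179/15).
Reduce top mod 15: now compute (14/15).
Pull out 2: since 15 ≡ 7 (mod 8), (2/15) = +1.
Reciprocity: 7 ≡ 3 and 15 ≡ 3 (mod 4), so (7/15) = −(15/7).
Reduce top mod 7: now compute (1/7).
Reached (1/7) = 1. Collecting the sign flips along the way, the symbol is -1.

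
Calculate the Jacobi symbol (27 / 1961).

Reciprocity: 27 ≡ 3 and 1961 ≡ 1 (mod 4), so (27/1961) = +(1961/27).
Reduce top mod 27: now compute (17/27).
Reciprocity: 17 ≡ 1 and 27 ≡ 3 (mod 4), so (17/27) = +(27/17).
Reduce top mod 17: now compute (10/17).
Pull out 2: since 17 ≡ 1 (mod 8), (2/17) = +1.
Reciprocity: 5 ≡ 1 and 17 ≡ 1 (mod 4), so (5/17) = +(17/5).
Reduce top mod 5: now compute (2/5).
Pull out 2: since 5 ≡ 5 (mod 8), (2/5) = -1.
Reached (1/5) = 1. Collecting the sign flips along the way, the symbol is -1.

-1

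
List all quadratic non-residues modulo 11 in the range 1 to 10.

2 6 7 8 10

Square k = 1,…,5 (k and 11−k give the same square):
1²=1, 2²=4, 3²=9, 4²≡5, 5²≡3 (mod 11).
The residues are {1, 3, 4, 5, 9}; the non-residues are the remaining 5 nonzero classes.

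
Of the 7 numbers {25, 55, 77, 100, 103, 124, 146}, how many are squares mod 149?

(25/149) = +1 → QR.
(55/149) = -1 → non-residue.
(77/149) = -1 → non-residue.
(100/149) = +1 → QR.
(103/149) = +1 → QR.
(124/149) = +1 → QR.
(146/149) = -1 → non-residue.
Total quadratic residues among the 7: 4.

4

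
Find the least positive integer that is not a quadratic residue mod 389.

(2/389) = −1, so 2 is the smallest positive non-residue mod 389.

2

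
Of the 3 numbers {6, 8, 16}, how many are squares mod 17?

2

(6/17) = -1 → non-residue.
(8/17) = +1 → QR.
(16/17) = +1 → QR.
Total quadratic residues among the 3: 2.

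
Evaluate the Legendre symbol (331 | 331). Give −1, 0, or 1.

First reduce: 331 ≡ 0 (mod 331).
Top reduces to 0: gcd > 1, so the symbol is 0.

0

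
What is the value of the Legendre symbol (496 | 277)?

-1

Euler's criterion: (496/277) ≡ 219^138 (mod 277).
219^2 ≡ 40 (mod 277)
219^4 ≡ 215 (mod 277)
219^8 ≡ 243 (mod 277)
219^16 ≡ 48 (mod 277)
219^32 ≡ 88 (mod 277)
219^64 ≡ 265 (mod 277)
219^128 ≡ 144 (mod 277)
219^138 = 219^(128+8+2) ≡ 276 (mod 277).
Result is 276 ≡ −1, so (496/277) = −1.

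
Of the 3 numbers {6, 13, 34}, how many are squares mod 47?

(6/47) = +1 → QR.
(13/47) = -1 → non-residue.
(34/47) = +1 → QR.
Total quadratic residues among the 3: 2.

2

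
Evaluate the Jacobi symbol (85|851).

1

Reciprocity: 85 ≡ 1 and 851 ≡ 3 (mod 4), so (85/851) = +(851/85).
Reduce top mod 85: now compute (1/85).
Reached (1/85) = 1. Collecting the sign flips along the way, the symbol is +1.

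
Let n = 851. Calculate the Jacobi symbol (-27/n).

First reduce: -27 ≡ 824 (mod 851).
Pull out 2^3: since 851 ≡ 3 (mod 8), (2/851) = -1, so (2/851)^3 = -1.
Reciprocity: 103 ≡ 3 and 851 ≡ 3 (mod 4), so (103/851) = −(851/103).
Reduce top mod 103: now compute (27/103).
Reciprocity: 27 ≡ 3 and 103 ≡ 3 (mod 4), so (27/103) = −(103/27).
Reduce top mod 27: now compute (22/27).
Pull out 2: since 27 ≡ 3 (mod 8), (2/27) = -1.
Reciprocity: 11 ≡ 3 and 27 ≡ 3 (mod 4), so (11/27) = −(27/11).
Reduce top mod 11: now compute (5/11).
Reciprocity: 5 ≡ 1 and 11 ≡ 3 (mod 4), so (5/11) = +(11/5).
Reduce top mod 5: now compute (1/5).
Reached (1/5) = 1. Collecting the sign flips along the way, the symbol is -1.

-1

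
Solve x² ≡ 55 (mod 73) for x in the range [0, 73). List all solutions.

73 ≡ 1 (mod 4), so we find a root by search.
Trying successive values, 36² = 1296 ≡ 55 (mod 73). The other root is 73 − 36 = 37.

36, 37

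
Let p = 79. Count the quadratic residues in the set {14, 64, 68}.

1

(14/79) = -1 → non-residue.
(64/79) = +1 → QR.
(68/79) = -1 → non-residue.
Total quadratic residues among the 3: 1.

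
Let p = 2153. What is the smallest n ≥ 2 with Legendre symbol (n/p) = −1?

3

(2/2153) = +1, so 2 is a residue.
(3/2153) = −1, so 3 is the smallest positive non-residue mod 2153.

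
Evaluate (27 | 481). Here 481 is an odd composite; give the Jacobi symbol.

Reciprocity: 27 ≡ 3 and 481 ≡ 1 (mod 4), so (27/481) = +(481/27).
Reduce top mod 27: now compute (22/27).
Pull out 2: since 27 ≡ 3 (mod 8), (2/27) = -1.
Reciprocity: 11 ≡ 3 and 27 ≡ 3 (mod 4), so (11/27) = −(27/11).
Reduce top mod 11: now compute (5/11).
Reciprocity: 5 ≡ 1 and 11 ≡ 3 (mod 4), so (5/11) = +(11/5).
Reduce top mod 5: now compute (1/5).
Reached (1/5) = 1. Collecting the sign flips along the way, the symbol is +1.

1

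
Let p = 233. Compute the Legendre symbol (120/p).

Pull out 2^3: since 233 ≡ 1 (mod 8), (2/233) = +1, so (2/233)^3 = +1.
Reciprocity: 15 ≡ 3 and 233 ≡ 1 (mod 4), so (15/233) = +(233/15).
Reduce top mod 15: now compute (8/15).
Pull out 2^3: since 15 ≡ 7 (mod 8), (2/15) = +1, so (2/15)^3 = +1.
Reached (1/15) = 1. Collecting the sign flips along the way, the symbol is +1.

1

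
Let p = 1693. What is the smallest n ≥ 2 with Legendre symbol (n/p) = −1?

2

(2/1693) = −1, so 2 is the smallest positive non-residue mod 1693.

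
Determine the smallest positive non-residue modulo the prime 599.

7

(2/599) = +1, so 2 is a residue.
(3/599) = +1, so 3 is a residue.
(4/599) = +1, so 4 is a residue.
(5/599) = +1, so 5 is a residue.
(6/599) = +1, so 6 is a residue.
(7/599) = −1, so 7 is the smallest positive non-residue mod 599.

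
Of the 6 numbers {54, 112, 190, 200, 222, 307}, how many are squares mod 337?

5

(54/337) = +1 → QR.
(112/337) = +1 → QR.
(190/337) = +1 → QR.
(200/337) = +1 → QR.
(222/337) = +1 → QR.
(307/337) = -1 → non-residue.
Total quadratic residues among the 6: 5.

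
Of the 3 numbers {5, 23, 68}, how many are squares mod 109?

1

(5/109) = +1 → QR.
(23/109) = -1 → non-residue.
(68/109) = -1 → non-residue.
Total quadratic residues among the 3: 1.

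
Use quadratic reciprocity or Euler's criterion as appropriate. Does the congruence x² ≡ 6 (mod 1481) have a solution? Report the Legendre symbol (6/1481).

Pull out 2: since 1481 ≡ 1 (mod 8), (2/1481) = +1.
Reciprocity: 3 ≡ 3 and 1481 ≡ 1 (mod 4), so (3/1481) = +(1481/3).
Reduce top mod 3: now compute (2/3).
Pull out 2: since 3 ≡ 3 (mod 8), (2/3) = -1.
Reached (1/3) = 1. Collecting the sign flips along the way, the symbol is -1.

-1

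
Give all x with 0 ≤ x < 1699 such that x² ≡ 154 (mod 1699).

93, 1606

Since 1699 ≡ 3 (mod 4), a square root of 154 is 154^((1699+1)/4) = 154^425 mod 1699.
Repeated squaring: 154^2≡1629, 154^4≡1502, 154^8≡1431, 154^16≡466, 154^32≡1383, 154^64≡1314, 154^128≡412, 154^256≡1543 (mod 1699).
154^425 = 154^(256+128+32+8+1) ≡ 93 (mod 1699).
Check: 93² = 8649 ≡ 154 (mod 1699). The two roots are 93 and 1606.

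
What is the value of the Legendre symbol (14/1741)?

1

Pull out 2: since 1741 ≡ 5 (mod 8), (2/1741) = -1.
Reciprocity: 7 ≡ 3 and 1741 ≡ 1 (mod 4), so (7/1741) = +(1741/7).
Reduce top mod 7: now compute (5/7).
Reciprocity: 5 ≡ 1 and 7 ≡ 3 (mod 4), so (5/7) = +(7/5).
Reduce top mod 5: now compute (2/5).
Pull out 2: since 5 ≡ 5 (mod 8), (2/5) = -1.
Reached (1/5) = 1. Collecting the sign flips along the way, the symbol is +1.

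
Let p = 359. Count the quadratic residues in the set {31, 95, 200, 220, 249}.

(31/359) = -1 → non-residue.
(95/359) = -1 → non-residue.
(200/359) = +1 → QR.
(220/359) = +1 → QR.
(249/359) = -1 → non-residue.
Total quadratic residues among the 5: 2.

2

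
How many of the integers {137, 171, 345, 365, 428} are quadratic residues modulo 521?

(137/521) = -1 → non-residue.
(171/521) = -1 → non-residue.
(345/521) = +1 → QR.
(365/521) = -1 → non-residue.
(428/521) = -1 → non-residue.
Total quadratic residues among the 5: 1.

1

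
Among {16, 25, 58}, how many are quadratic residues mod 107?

2

(16/107) = +1 → QR.
(25/107) = +1 → QR.
(58/107) = -1 → non-residue.
Total quadratic residues among the 3: 2.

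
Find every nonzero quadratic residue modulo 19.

Square k = 1,…,9 (k and 19−k give the same square):
1²=1, 2²=4, 3²=9, 4²=16, 5²≡6, 6²≡17, 7²≡11, 8²≡7, 9²≡5 (mod 19).
So the quadratic residues mod 19 are {1, 4, 5, 6, 7, 9, 11, 16, 17}.

1, 4, 5, 6, 7, 9, 11, 16, 17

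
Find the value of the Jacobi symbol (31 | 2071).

-1

Reciprocity: 31 ≡ 3 and 2071 ≡ 3 (mod 4), so (31/2071) = −(2071/31).
Reduce top mod 31: now compute (25/31).
Reciprocity: 25 ≡ 1 and 31 ≡ 3 (mod 4), so (25/31) = +(31/25).
Reduce top mod 25: now compute (6/25).
Pull out 2: since 25 ≡ 1 (mod 8), (2/25) = +1.
Reciprocity: 3 ≡ 3 and 25 ≡ 1 (mod 4), so (3/25) = +(25/3).
Reduce top mod 3: now compute (1/3).
Reached (1/3) = 1. Collecting the sign flips along the way, the symbol is -1.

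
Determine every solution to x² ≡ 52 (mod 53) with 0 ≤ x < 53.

53 ≡ 1 (mod 4), so we find a root by search.
Trying successive values, 23² = 529 ≡ 52 (mod 53). The other root is 53 − 23 = 30.

23, 30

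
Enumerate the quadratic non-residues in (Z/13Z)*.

2 5 6 7 8 11

Square k = 1,…,6 (k and 13−k give the same square):
1²=1, 2²=4, 3²=9, 4²≡3, 5²≡12, 6²≡10 (mod 13).
The residues are {1, 3, 4, 9, 10, 12}; the non-residues are the remaining 6 nonzero classes.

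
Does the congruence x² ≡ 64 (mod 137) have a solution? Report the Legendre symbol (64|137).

Euler's criterion: (64/137) ≡ 64^68 (mod 137).
64^2 ≡ 123 (mod 137)
64^4 ≡ 59 (mod 137)
64^8 ≡ 56 (mod 137)
64^16 ≡ 122 (mod 137)
64^32 ≡ 88 (mod 137)
64^64 ≡ 72 (mod 137)
64^68 = 64^(64+4) ≡ 1 (mod 137).
Result is 1, so (64/137) = 1.

1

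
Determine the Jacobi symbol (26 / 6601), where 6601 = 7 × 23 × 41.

1

Pull out 2: since 6601 ≡ 1 (mod 8), (2/6601) = +1.
Reciprocity: 13 ≡ 1 and 6601 ≡ 1 (mod 4), so (13/6601) = +(6601/13).
Reduce top mod 13: now compute (10/13).
Pull out 2: since 13 ≡ 5 (mod 8), (2/13) = -1.
Reciprocity: 5 ≡ 1 and 13 ≡ 1 (mod 4), so (5/13) = +(13/5).
Reduce top mod 5: now compute (3/5).
Reciprocity: 3 ≡ 3 and 5 ≡ 1 (mod 4), so (3/5) = +(5/3).
Reduce top mod 3: now compute (2/3).
Pull out 2: since 3 ≡ 3 (mod 8), (2/3) = -1.
Reached (1/3) = 1. Collecting the sign flips along the way, the symbol is +1.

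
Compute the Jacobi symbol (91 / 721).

0

Reciprocity: 91 ≡ 3 and 721 ≡ 1 (mod 4), so (91/721) = +(721/91).
Reduce top mod 91: now compute (84/91).
Pull out 2^2: since 91 ≡ 3 (mod 8), (2/91) = -1, so (2/91)^2 = +1.
Reciprocity: 21 ≡ 1 and 91 ≡ 3 (mod 4), so (21/91) = +(91/21).
Reduce top mod 21: now compute (7/21).
Reciprocity: 7 ≡ 3 and 21 ≡ 1 (mod 4), so (7/21) = +(21/7).
Reduce top mod 7: now compute (0/7).
Top reduces to 0: gcd > 1, so the symbol is 0.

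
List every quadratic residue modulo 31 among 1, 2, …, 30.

1, 2, 4, 5, 7, 8, 9, 10, 14, 16, 18, 19, 20, 25, 28

Square k = 1,…,15 (k and 31−k give the same square):
1²=1, 2²=4, 3²=9, 4²=16, 5²=25, 6²≡5, 7²≡18, 8²≡2, 9²≡19, 10²≡7, 11²≡28, 12²≡20, 13²≡14, 14²≡10, 15²≡8 (mod 31).
So the quadratic residues mod 31 are {1, 2, 4, 5, 7, 8, 9, 10, 14, 16, 18, 19, 20, 25, 28}.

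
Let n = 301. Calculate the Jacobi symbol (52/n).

Pull out 2^2: since 301 ≡ 5 (mod 8), (2/301) = -1, so (2/301)^2 = +1.
Reciprocity: 13 ≡ 1 and 301 ≡ 1 (mod 4), so (13/301) = +(301/13).
Reduce top mod 13: now compute (2/13).
Pull out 2: since 13 ≡ 5 (mod 8), (2/13) = -1.
Reached (1/13) = 1. Collecting the sign flips along the way, the symbol is -1.

-1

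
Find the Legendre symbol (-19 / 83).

1

First reduce: -19 ≡ 64 (mod 83).
Pull out 2^6: since 83 ≡ 3 (mod 8), (2/83) = -1, so (2/83)^6 = +1.
Reached (1/83) = 1. Collecting the sign flips along the way, the symbol is +1.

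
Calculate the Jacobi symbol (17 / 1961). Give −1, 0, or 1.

-1

Reciprocity: 17 ≡ 1 and 1961 ≡ 1 (mod 4), so (17/1961) = +(1961/17).
Reduce top mod 17: now compute (6/17).
Pull out 2: since 17 ≡ 1 (mod 8), (2/17) = +1.
Reciprocity: 3 ≡ 3 and 17 ≡ 1 (mod 4), so (3/17) = +(17/3).
Reduce top mod 3: now compute (2/3).
Pull out 2: since 3 ≡ 3 (mod 8), (2/3) = -1.
Reached (1/3) = 1. Collecting the sign flips along the way, the symbol is -1.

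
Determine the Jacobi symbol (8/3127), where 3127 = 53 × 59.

1

Pull out 2^3: since 3127 ≡ 7 (mod 8), (2/3127) = +1, so (2/3127)^3 = +1.
Reached (1/3127) = 1. Collecting the sign flips along the way, the symbol is +1.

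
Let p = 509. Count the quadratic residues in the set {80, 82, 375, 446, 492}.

3

(80/509) = +1 → QR.
(82/509) = +1 → QR.
(375/509) = -1 → non-residue.
(446/509) = -1 → non-residue.
(492/509) = +1 → QR.
Total quadratic residues among the 5: 3.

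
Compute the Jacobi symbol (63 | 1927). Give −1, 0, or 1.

-1

Reciprocity: 63 ≡ 3 and 1927 ≡ 3 (mod 4), so (63/1927) = −(1927/63).
Reduce top mod 63: now compute (37/63).
Reciprocity: 37 ≡ 1 and 63 ≡ 3 (mod 4), so (37/63) = +(63/37).
Reduce top mod 37: now compute (26/37).
Pull out 2: since 37 ≡ 5 (mod 8), (2/37) = -1.
Reciprocity: 13 ≡ 1 and 37 ≡ 1 (mod 4), so (13/37) = +(37/13).
Reduce top mod 13: now compute (11/13).
Reciprocity: 11 ≡ 3 and 13 ≡ 1 (mod 4), so (11/13) = +(13/11).
Reduce top mod 11: now compute (2/11).
Pull out 2: since 11 ≡ 3 (mod 8), (2/11) = -1.
Reached (1/11) = 1. Collecting the sign flips along the way, the symbol is -1.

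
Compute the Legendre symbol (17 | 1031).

Reciprocity: 17 ≡ 1 and 1031 ≡ 3 (mod 4), so (17/1031) = +(1031/17).
Reduce top mod 17: now compute (11/17).
Reciprocity: 11 ≡ 3 and 17 ≡ 1 (mod 4), so (11/17) = +(17/11).
Reduce top mod 11: now compute (6/11).
Pull out 2: since 11 ≡ 3 (mod 8), (2/11) = -1.
Reciprocity: 3 ≡ 3 and 11 ≡ 3 (mod 4), so (3/11) = −(11/3).
Reduce top mod 3: now compute (2/3).
Pull out 2: since 3 ≡ 3 (mod 8), (2/3) = -1.
Reached (1/3) = 1. Collecting the sign flips along the way, the symbol is -1.

-1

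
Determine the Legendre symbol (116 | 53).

1

First reduce: 116 ≡ 10 (mod 53).
Pull out 2: since 53 ≡ 5 (mod 8), (2/53) = -1.
Reciprocity: 5 ≡ 1 and 53 ≡ 1 (mod 4), so (5/53) = +(53/5).
Reduce top mod 5: now compute (3/5).
Reciprocity: 3 ≡ 3 and 5 ≡ 1 (mod 4), so (3/5) = +(5/3).
Reduce top mod 3: now compute (2/3).
Pull out 2: since 3 ≡ 3 (mod 8), (2/3) = -1.
Reached (1/3) = 1. Collecting the sign flips along the way, the symbol is +1.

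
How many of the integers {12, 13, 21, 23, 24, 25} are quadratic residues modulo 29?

(12/29) = -1 → non-residue.
(13/29) = +1 → QR.
(21/29) = -1 → non-residue.
(23/29) = +1 → QR.
(24/29) = +1 → QR.
(25/29) = +1 → QR.
Total quadratic residues among the 6: 4.

4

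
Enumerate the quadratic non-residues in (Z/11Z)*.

Square k = 1,…,5 (k and 11−k give the same square):
1²=1, 2²=4, 3²=9, 4²≡5, 5²≡3 (mod 11).
The residues are {1, 3, 4, 5, 9}; the non-residues are the remaining 5 nonzero classes.

2, 6, 7, 8, 10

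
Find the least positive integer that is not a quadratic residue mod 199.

(2/199) = +1, so 2 is a residue.
(3/199) = −1, so 3 is the smallest positive non-residue mod 199.

3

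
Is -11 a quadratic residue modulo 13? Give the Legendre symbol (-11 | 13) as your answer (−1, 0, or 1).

-1

First reduce: -11 ≡ 2 (mod 13).
Pull out 2: since 13 ≡ 5 (mod 8), (2/13) = -1.
Reached (1/13) = 1. Collecting the sign flips along the way, the symbol is -1.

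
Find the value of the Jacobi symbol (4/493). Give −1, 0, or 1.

1

Pull out 2^2: since 493 ≡ 5 (mod 8), (2/493) = -1, so (2/493)^2 = +1.
Reached (1/493) = 1. Collecting the sign flips along the way, the symbol is +1.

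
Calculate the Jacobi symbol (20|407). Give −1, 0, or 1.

Pull out 2^2: since 407 ≡ 7 (mod 8), (2/407) = +1, so (2/407)^2 = +1.
Reciprocity: 5 ≡ 1 and 407 ≡ 3 (mod 4), so (5/407) = +(407/5).
Reduce top mod 5: now compute (2/5).
Pull out 2: since 5 ≡ 5 (mod 8), (2/5) = -1.
Reached (1/5) = 1. Collecting the sign flips along the way, the symbol is -1.

-1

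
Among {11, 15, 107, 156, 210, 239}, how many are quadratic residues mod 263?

(11/263) = +1 → QR.
(15/263) = -1 → non-residue.
(107/263) = -1 → non-residue.
(156/263) = +1 → QR.
(210/263) = +1 → QR.
(239/263) = -1 → non-residue.
Total quadratic residues among the 6: 3.

3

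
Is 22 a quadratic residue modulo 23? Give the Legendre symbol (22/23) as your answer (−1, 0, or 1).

Euler's criterion: (22/23) ≡ 22^11 (mod 23).
22^2 ≡ 1 (mod 23)
22^4 ≡ 1 (mod 23)
22^8 ≡ 1 (mod 23)
22^11 = 22^(8+2+1) ≡ 22 (mod 23).
Result is 22 ≡ −1, so (22/23) = −1.

-1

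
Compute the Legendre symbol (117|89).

-1

Euler's criterion: (117/89) ≡ 28^44 (mod 89).
28^2 ≡ 72 (mod 89)
28^4 ≡ 22 (mod 89)
28^8 ≡ 39 (mod 89)
28^16 ≡ 8 (mod 89)
28^32 ≡ 64 (mod 89)
28^44 = 28^(32+8+4) ≡ 88 (mod 89).
Result is 88 ≡ −1, so (117/89) = −1.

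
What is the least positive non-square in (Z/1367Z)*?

5

(2/1367) = +1, so 2 is a residue.
(3/1367) = +1, so 3 is a residue.
(4/1367) = +1, so 4 is a residue.
(5/1367) = −1, so 5 is the smallest positive non-residue mod 1367.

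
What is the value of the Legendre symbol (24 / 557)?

Pull out 2^3: since 557 ≡ 5 (mod 8), (2/557) = -1, so (2/557)^3 = -1.
Reciprocity: 3 ≡ 3 and 557 ≡ 1 (mod 4), so (3/557) = +(557/3).
Reduce top mod 3: now compute (2/3).
Pull out 2: since 3 ≡ 3 (mod 8), (2/3) = -1.
Reached (1/3) = 1. Collecting the sign flips along the way, the symbol is +1.

1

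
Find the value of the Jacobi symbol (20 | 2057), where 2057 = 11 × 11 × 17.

-1

Pull out 2^2: since 2057 ≡ 1 (mod 8), (2/2057) = +1, so (2/2057)^2 = +1.
Reciprocity: 5 ≡ 1 and 2057 ≡ 1 (mod 4), so (5/2057) = +(2057/5).
Reduce top mod 5: now compute (2/5).
Pull out 2: since 5 ≡ 5 (mod 8), (2/5) = -1.
Reached (1/5) = 1. Collecting the sign flips along the way, the symbol is -1.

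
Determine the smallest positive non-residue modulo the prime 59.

(2/59) = −1, so 2 is the smallest positive non-residue mod 59.

2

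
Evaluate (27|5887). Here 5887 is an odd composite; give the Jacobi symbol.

-1

Reciprocity: 27 ≡ 3 and 5887 ≡ 3 (mod 4), so (27/5887) = −(5887/27).
Reduce top mod 27: now compute (1/27).
Reached (1/27) = 1. Collecting the sign flips along the way, the symbol is -1.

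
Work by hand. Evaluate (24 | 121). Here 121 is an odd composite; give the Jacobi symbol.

Pull out 2^3: since 121 ≡ 1 (mod 8), (2/121) = +1, so (2/121)^3 = +1.
Reciprocity: 3 ≡ 3 and 121 ≡ 1 (mod 4), so (3/121) = +(121/3).
Reduce top mod 3: now compute (1/3).
Reached (1/3) = 1. Collecting the sign flips along the way, the symbol is +1.

1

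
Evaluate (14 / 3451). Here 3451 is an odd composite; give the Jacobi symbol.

Pull out 2: since 3451 ≡ 3 (mod 8), (2/3451) = -1.
Reciprocity: 7 ≡ 3 and 3451 ≡ 3 (mod 4), so (7/3451) = −(3451/7).
Reduce top mod 7: now compute (0/7).
Top reduces to 0: gcd > 1, so the symbol is 0.

0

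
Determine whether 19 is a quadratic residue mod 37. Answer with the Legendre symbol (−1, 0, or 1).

-1

Euler's criterion: (19/37) ≡ 19^18 (mod 37).
19^2 ≡ 28 (mod 37)
19^4 ≡ 7 (mod 37)
19^8 ≡ 12 (mod 37)
19^16 ≡ 33 (mod 37)
19^18 = 19^(16+2) ≡ 36 (mod 37).
Result is 36 ≡ −1, so (19/37) = −1.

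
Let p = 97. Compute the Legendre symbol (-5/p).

-1

First reduce: -5 ≡ 92 (mod 97).
Pull out 2^2: since 97 ≡ 1 (mod 8), (2/97) = +1, so (2/97)^2 = +1.
Reciprocity: 23 ≡ 3 and 97 ≡ 1 (mod 4), so (23/97) = +(97/23).
Reduce top mod 23: now compute (5/23).
Reciprocity: 5 ≡ 1 and 23 ≡ 3 (mod 4), so (5/23) = +(23/5).
Reduce top mod 5: now compute (3/5).
Reciprocity: 3 ≡ 3 and 5 ≡ 1 (mod 4), so (3/5) = +(5/3).
Reduce top mod 3: now compute (2/3).
Pull out 2: since 3 ≡ 3 (mod 8), (2/3) = -1.
Reached (1/3) = 1. Collecting the sign flips along the way, the symbol is -1.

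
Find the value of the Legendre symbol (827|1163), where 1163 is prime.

1

Reciprocity: 827 ≡ 3 and 1163 ≡ 3 (mod 4), so (827/1163) = −(1163/827).
Reduce top mod 827: now compute (336/827).
Pull out 2^4: since 827 ≡ 3 (mod 8), (2/827) = -1, so (2/827)^4 = +1.
Reciprocity: 21 ≡ 1 and 827 ≡ 3 (mod 4), so (21/827) = +(827/21).
Reduce top mod 21: now compute (8/21).
Pull out 2^3: since 21 ≡ 5 (mod 8), (2/21) = -1, so (2/21)^3 = -1.
Reached (1/21) = 1. Collecting the sign flips along the way, the symbol is +1.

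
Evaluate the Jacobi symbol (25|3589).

1

Reciprocity: 25 ≡ 1 and 3589 ≡ 1 (mod 4), so (25/3589) = +(3589/25).
Reduce top mod 25: now compute (14/25).
Pull out 2: since 25 ≡ 1 (mod 8), (2/25) = +1.
Reciprocity: 7 ≡ 3 and 25 ≡ 1 (mod 4), so (7/25) = +(25/7).
Reduce top mod 7: now compute (4/7).
Pull out 2^2: since 7 ≡ 7 (mod 8), (2/7) = +1, so (2/7)^2 = +1.
Reached (1/7) = 1. Collecting the sign flips along the way, the symbol is +1.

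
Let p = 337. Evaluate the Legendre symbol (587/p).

First reduce: 587 ≡ 250 (mod 337).
Pull out 2: since 337 ≡ 1 (mod 8), (2/337) = +1.
Reciprocity: 125 ≡ 1 and 337 ≡ 1 (mod 4), so (125/337) = +(337/125).
Reduce top mod 125: now compute (87/125).
Reciprocity: 87 ≡ 3 and 125 ≡ 1 (mod 4), so (87/125) = +(125/87).
Reduce top mod 87: now compute (38/87).
Pull out 2: since 87 ≡ 7 (mod 8), (2/87) = +1.
Reciprocity: 19 ≡ 3 and 87 ≡ 3 (mod 4), so (19/87) = −(87/19).
Reduce top mod 19: now compute (11/19).
Reciprocity: 11 ≡ 3 and 19 ≡ 3 (mod 4), so (11/19) = −(19/11).
Reduce top mod 11: now compute (8/11).
Pull out 2^3: since 11 ≡ 3 (mod 8), (2/11) = -1, so (2/11)^3 = -1.
Reached (1/11) = 1. Collecting the sign flips along the way, the symbol is -1.

-1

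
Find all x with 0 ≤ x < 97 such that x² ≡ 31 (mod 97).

15, 82

97 ≡ 1 (mod 4), so we find a root by search.
Trying successive values, 15² = 225 ≡ 31 (mod 97). The other root is 97 − 15 = 82.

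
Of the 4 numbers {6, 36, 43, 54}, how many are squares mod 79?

(6/79) = -1 → non-residue.
(36/79) = +1 → QR.
(43/79) = -1 → non-residue.
(54/79) = -1 → non-residue.
Total quadratic residues among the 4: 1.

1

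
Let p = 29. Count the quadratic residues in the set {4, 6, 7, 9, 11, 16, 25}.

(4/29) = +1 → QR.
(6/29) = +1 → QR.
(7/29) = +1 → QR.
(9/29) = +1 → QR.
(11/29) = -1 → non-residue.
(16/29) = +1 → QR.
(25/29) = +1 → QR.
Total quadratic residues among the 7: 6.

6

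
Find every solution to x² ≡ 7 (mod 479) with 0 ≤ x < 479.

Since 479 ≡ 3 (mod 4), a square root of 7 is 7^((479+1)/4) = 7^120 mod 479.
Repeated squaring: 7^2≡49, 7^4≡6, 7^8≡36, 7^16≡338, 7^32≡242, 7^64≡126 (mod 479).
7^120 = 7^(64+32+16+8) ≡ 441 (mod 479).
Check: 441² = 194481 ≡ 7 (mod 479). The two roots are 38 and 441.

38, 441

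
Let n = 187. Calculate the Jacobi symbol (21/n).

-1

Reciprocity: 21 ≡ 1 and 187 ≡ 3 (mod 4), so (21/187) = +(187/21).
Reduce top mod 21: now compute (19/21).
Reciprocity: 19 ≡ 3 and 21 ≡ 1 (mod 4), so (19/21) = +(21/19).
Reduce top mod 19: now compute (2/19).
Pull out 2: since 19 ≡ 3 (mod 8), (2/19) = -1.
Reached (1/19) = 1. Collecting the sign flips along the way, the symbol is -1.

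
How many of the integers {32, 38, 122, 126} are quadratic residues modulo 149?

(32/149) = -1 → non-residue.
(38/149) = -1 → non-residue.
(122/149) = -1 → non-residue.
(126/149) = -1 → non-residue.
Total quadratic residues among the 4: 0.

0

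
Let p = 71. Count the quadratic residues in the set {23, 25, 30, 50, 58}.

(23/71) = -1 → non-residue.
(25/71) = +1 → QR.
(30/71) = +1 → QR.
(50/71) = +1 → QR.
(58/71) = +1 → QR.
Total quadratic residues among the 5: 4.

4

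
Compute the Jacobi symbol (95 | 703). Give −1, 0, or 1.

Reciprocity: 95 ≡ 3 and 703 ≡ 3 (mod 4), so (95/703) = −(703/95).
Reduce top mod 95: now compute (38/95).
Pull out 2: since 95 ≡ 7 (mod 8), (2/95) = +1.
Reciprocity: 19 ≡ 3 and 95 ≡ 3 (mod 4), so (19/95) = −(95/19).
Reduce top mod 19: now compute (0/19).
Top reduces to 0: gcd > 1, so the symbol is 0.

0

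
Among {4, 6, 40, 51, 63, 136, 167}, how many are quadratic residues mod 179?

(4/179) = +1 → QR.
(6/179) = -1 → non-residue.
(40/179) = -1 → non-residue.
(51/179) = +1 → QR.
(63/179) = -1 → non-residue.
(136/179) = -1 → non-residue.
(167/179) = -1 → non-residue.
Total quadratic residues among the 7: 2.

2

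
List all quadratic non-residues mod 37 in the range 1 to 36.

Square k = 1,…,18 (k and 37−k give the same square):
1²=1, 2²=4, 3²=9, 4²=16, 5²=25, 6²=36, 7²≡12, 8²≡27, 9²≡7, 10²≡26, 11²≡10, 12²≡33, 13²≡21, 14²≡11, 15²≡3, 16²≡34, 17²≡30, 18²≡28 (mod 37).
The residues are {1, 3, 4, 7, 9, 10, 11, 12, 16, 21, 25, 26, 27, 28, 30, 33, 34, 36}; the non-residues are the remaining 18 nonzero classes.

2, 5, 6, 8, 13, 14, 15, 17, 18, 19, 20, 22, 23, 24, 29, 31, 32, 35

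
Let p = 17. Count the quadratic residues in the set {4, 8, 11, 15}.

(4/17) = +1 → QR.
(8/17) = +1 → QR.
(11/17) = -1 → non-residue.
(15/17) = +1 → QR.
Total quadratic residues among the 4: 3.

3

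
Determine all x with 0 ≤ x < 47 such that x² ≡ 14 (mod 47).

Since 47 ≡ 3 (mod 4), a square root of 14 is 14^((47+1)/4) = 14^12 mod 47.
Repeated squaring: 14^2≡8, 14^4≡17, 14^8≡7 (mod 47).
14^12 = 14^(8+4) ≡ 25 (mod 47).
Check: 25² = 625 ≡ 14 (mod 47). The two roots are 22 and 25.

22, 25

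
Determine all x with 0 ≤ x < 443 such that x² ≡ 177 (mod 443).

Since 443 ≡ 3 (mod 4), a square root of 177 is 177^((443+1)/4) = 177^111 mod 443.
Repeated squaring: 177^2≡319, 177^4≡314, 177^8≡250, 177^16≡37, 177^32≡40, 177^64≡271 (mod 443).
177^111 = 177^(64+32+8+4+2+1) ≡ 61 (mod 443).
Check: 61² = 3721 ≡ 177 (mod 443). The two roots are 61 and 382.

61, 382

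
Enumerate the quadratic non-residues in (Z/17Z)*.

Square k = 1,…,8 (k and 17−k give the same square):
1²=1, 2²=4, 3²=9, 4²=16, 5²≡8, 6²≡2, 7²≡15, 8²≡13 (mod 17).
The residues are {1, 2, 4, 8, 9, 13, 15, 16}; the non-residues are the remaining 8 nonzero classes.

3,5,6,7,10,11,12,14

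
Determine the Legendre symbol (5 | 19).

1

Euler's criterion: (5/19) ≡ 5^9 (mod 19).
5^2 ≡ 6 (mod 19)
5^4 ≡ 17 (mod 19)
5^8 ≡ 4 (mod 19)
5^9 = 5^(8+1) ≡ 1 (mod 19).
Result is 1, so (5/19) = 1.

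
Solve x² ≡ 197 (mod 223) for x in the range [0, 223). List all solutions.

Since 223 ≡ 3 (mod 4), a square root of 197 is 197^((223+1)/4) = 197^56 mod 223.
Repeated squaring: 197^2≡7, 197^4≡49, 197^8≡171, 197^16≡28, 197^32≡115 (mod 223).
197^56 = 197^(32+16+8) ≡ 33 (mod 223).
Check: 33² = 1089 ≡ 197 (mod 223). The two roots are 33 and 190.

33, 190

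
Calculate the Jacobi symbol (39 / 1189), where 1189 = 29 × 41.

Reciprocity: 39 ≡ 3 and 1189 ≡ 1 (mod 4), so (39/1189) = +(1189/39).
Reduce top mod 39: now compute (19/39).
Reciprocity: 19 ≡ 3 and 39 ≡ 3 (mod 4), so (19/39) = −(39/19).
Reduce top mod 19: now compute (1/19).
Reached (1/19) = 1. Collecting the sign flips along the way, the symbol is -1.

-1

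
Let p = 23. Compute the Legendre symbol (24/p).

1

Euler's criterion: (24/23) ≡ 1^11 (mod 23).
1^2 ≡ 1 (mod 23)
1^4 ≡ 1 (mod 23)
1^8 ≡ 1 (mod 23)
1^11 = 1^(8+2+1) ≡ 1 (mod 23).
Result is 1, so (24/23) = 1.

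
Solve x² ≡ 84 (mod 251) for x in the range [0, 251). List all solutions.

109, 142

Since 251 ≡ 3 (mod 4), a square root of 84 is 84^((251+1)/4) = 84^63 mod 251.
Repeated squaring: 84^2≡28, 84^4≡31, 84^8≡208, 84^16≡92, 84^32≡181 (mod 251).
84^63 = 84^(32+16+8+4+2+1) ≡ 142 (mod 251).
Check: 142² = 20164 ≡ 84 (mod 251). The two roots are 109 and 142.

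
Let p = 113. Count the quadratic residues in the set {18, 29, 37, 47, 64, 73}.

(18/113) = +1 → QR.
(29/113) = -1 → non-residue.
(37/113) = -1 → non-residue.
(47/113) = -1 → non-residue.
(64/113) = +1 → QR.
(73/113) = -1 → non-residue.
Total quadratic residues among the 6: 2.

2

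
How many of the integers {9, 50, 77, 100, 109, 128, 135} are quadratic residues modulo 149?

2

(9/149) = +1 → QR.
(50/149) = -1 → non-residue.
(77/149) = -1 → non-residue.
(100/149) = +1 → QR.
(109/149) = -1 → non-residue.
(128/149) = -1 → non-residue.
(135/149) = -1 → non-residue.
Total quadratic residues among the 7: 2.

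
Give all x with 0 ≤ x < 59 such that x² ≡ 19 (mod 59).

14, 45

Since 59 ≡ 3 (mod 4), a square root of 19 is 19^((59+1)/4) = 19^15 mod 59.
Repeated squaring: 19^2≡7, 19^4≡49, 19^8≡41 (mod 59).
19^15 = 19^(8+4+2+1) ≡ 45 (mod 59).
Check: 45² = 2025 ≡ 19 (mod 59). The two roots are 14 and 45.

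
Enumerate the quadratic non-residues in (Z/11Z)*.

2 6 7 8 10

Square k = 1,…,5 (k and 11−k give the same square):
1²=1, 2²=4, 3²=9, 4²≡5, 5²≡3 (mod 11).
The residues are {1, 3, 4, 5, 9}; the non-residues are the remaining 5 nonzero classes.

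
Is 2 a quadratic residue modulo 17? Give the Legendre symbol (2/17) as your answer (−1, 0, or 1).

1

Pull out 2: since 17 ≡ 1 (mod 8), (2/17) = +1.
Reached (1/17) = 1. Collecting the sign flips along the way, the symbol is +1.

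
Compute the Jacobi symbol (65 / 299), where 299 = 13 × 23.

0

Reciprocity: 65 ≡ 1 and 299 ≡ 3 (mod 4), so (65/299) = +(299/65).
Reduce top mod 65: now compute (39/65).
Reciprocity: 39 ≡ 3 and 65 ≡ 1 (mod 4), so (39/65) = +(65/39).
Reduce top mod 39: now compute (26/39).
Pull out 2: since 39 ≡ 7 (mod 8), (2/39) = +1.
Reciprocity: 13 ≡ 1 and 39 ≡ 3 (mod 4), so (13/39) = +(39/13).
Reduce top mod 13: now compute (0/13).
Top reduces to 0: gcd > 1, so the symbol is 0.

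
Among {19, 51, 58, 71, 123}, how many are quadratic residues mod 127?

2

(19/127) = +1 → QR.
(51/127) = -1 → non-residue.
(58/127) = -1 → non-residue.
(71/127) = +1 → QR.
(123/127) = -1 → non-residue.
Total quadratic residues among the 5: 2.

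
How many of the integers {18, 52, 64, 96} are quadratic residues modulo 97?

(18/97) = +1 → QR.
(52/97) = -1 → non-residue.
(64/97) = +1 → QR.
(96/97) = +1 → QR.
Total quadratic residues among the 4: 3.

3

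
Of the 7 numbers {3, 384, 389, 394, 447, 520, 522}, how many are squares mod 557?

2

(3/557) = -1 → non-residue.
(384/557) = +1 → QR.
(389/557) = +1 → QR.
(394/557) = -1 → non-residue.
(447/557) = -1 → non-residue.
(520/557) = -1 → non-residue.
(522/557) = -1 → non-residue.
Total quadratic residues among the 7: 2.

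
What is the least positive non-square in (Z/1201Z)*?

11

(2/1201) = +1, so 2 is a residue.
(3/1201) = +1, so 3 is a residue.
(4/1201) = +1, so 4 is a residue.
(5/1201) = +1, so 5 is a residue.
(6/1201) = +1, so 6 is a residue.
(7/1201) = +1, so 7 is a residue.
(8/1201) = +1, so 8 is a residue.
(9/1201) = +1, so 9 is a residue.
(10/1201) = +1, so 10 is a residue.
(11/1201) = −1, so 11 is the smallest positive non-residue mod 1201.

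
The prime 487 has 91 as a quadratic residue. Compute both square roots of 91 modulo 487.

Since 487 ≡ 3 (mod 4), a square root of 91 is 91^((487+1)/4) = 91^122 mod 487.
Repeated squaring: 91^2≡2, 91^4≡4, 91^8≡16, 91^16≡256, 91^32≡278, 91^64≡338 (mod 487).
91^122 = 91^(64+32+16+8+2) ≡ 401 (mod 487).
Check: 401² = 160801 ≡ 91 (mod 487). The two roots are 86 and 401.

86, 401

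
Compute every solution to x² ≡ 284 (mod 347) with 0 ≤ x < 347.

Since 347 ≡ 3 (mod 4), a square root of 284 is 284^((347+1)/4) = 284^87 mod 347.
Repeated squaring: 284^2≡152, 284^4≡202, 284^8≡205, 284^16≡38, 284^32≡56, 284^64≡13 (mod 347).
284^87 = 284^(64+16+4+2+1) ≡ 100 (mod 347).
Check: 100² = 10000 ≡ 284 (mod 347). The two roots are 100 and 247.

100, 247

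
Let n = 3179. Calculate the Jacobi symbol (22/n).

0

Pull out 2: since 3179 ≡ 3 (mod 8), (2/3179) = -1.
Reciprocity: 11 ≡ 3 and 3179 ≡ 3 (mod 4), so (11/3179) = −(3179/11).
Reduce top mod 11: now compute (0/11).
Top reduces to 0: gcd > 1, so the symbol is 0.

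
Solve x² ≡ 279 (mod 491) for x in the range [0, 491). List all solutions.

Since 491 ≡ 3 (mod 4), a square root of 279 is 279^((491+1)/4) = 279^123 mod 491.
Repeated squaring: 279^2≡263, 279^4≡429, 279^8≡407, 279^16≡182, 279^32≡227, 279^64≡465 (mod 491).
279^123 = 279^(64+32+16+8+2+1) ≡ 233 (mod 491).
Check: 233² = 54289 ≡ 279 (mod 491). The two roots are 233 and 258.

233, 258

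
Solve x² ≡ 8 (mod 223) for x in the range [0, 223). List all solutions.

Since 223 ≡ 3 (mod 4), a square root of 8 is 8^((223+1)/4) = 8^56 mod 223.
Repeated squaring: 8^2≡64, 8^4≡82, 8^8≡34, 8^16≡41, 8^32≡120 (mod 223).
8^56 = 8^(32+16+8) ≡ 30 (mod 223).
Check: 30² = 900 ≡ 8 (mod 223). The two roots are 30 and 193.

30, 193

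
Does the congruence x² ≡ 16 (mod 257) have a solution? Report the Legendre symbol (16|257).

1

Pull out 2^4: since 257 ≡ 1 (mod 8), (2/257) = +1, so (2/257)^4 = +1.
Reached (1/257) = 1. Collecting the sign flips along the way, the symbol is +1.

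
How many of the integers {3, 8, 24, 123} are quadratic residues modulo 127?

(3/127) = -1 → non-residue.
(8/127) = +1 → QR.
(24/127) = -1 → non-residue.
(123/127) = -1 → non-residue.
Total quadratic residues among the 4: 1.

1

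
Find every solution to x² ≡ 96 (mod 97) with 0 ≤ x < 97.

97 ≡ 1 (mod 4), so we find a root by search.
Trying successive values, 22² = 484 ≡ 96 (mod 97). The other root is 97 − 22 = 75.

22, 75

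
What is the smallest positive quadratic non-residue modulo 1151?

13

(2/1151) = +1, so 2 is a residue.
(3/1151) = +1, so 3 is a residue.
(4/1151) = +1, so 4 is a residue.
(5/1151) = +1, so 5 is a residue.
(6/1151) = +1, so 6 is a residue.
(7/1151) = +1, so 7 is a residue.
(8/1151) = +1, so 8 is a residue.
(9/1151) = +1, so 9 is a residue.
(10/1151) = +1, so 10 is a residue.
(11/1151) = +1, so 11 is a residue.
(12/1151) = +1, so 12 is a residue.
(13/1151) = −1, so 13 is the smallest positive non-residue mod 1151.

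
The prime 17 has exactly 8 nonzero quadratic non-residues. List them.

Square k = 1,…,8 (k and 17−k give the same square):
1²=1, 2²=4, 3²=9, 4²=16, 5²≡8, 6²≡2, 7²≡15, 8²≡13 (mod 17).
The residues are {1, 2, 4, 8, 9, 13, 15, 16}; the non-residues are the remaining 8 nonzero classes.

3,5,6,7,10,11,12,14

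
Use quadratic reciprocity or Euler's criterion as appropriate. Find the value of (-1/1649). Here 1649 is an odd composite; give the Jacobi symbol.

First reduce: -1 ≡ 1648 (mod 1649).
Pull out 2^4: since 1649 ≡ 1 (mod 8), (2/1649) = +1, so (2/1649)^4 = +1.
Reciprocity: 103 ≡ 3 and 1649 ≡ 1 (mod 4), so (103/1649) = +(1649/103).
Reduce top mod 103: now compute (1/103).
Reached (1/103) = 1. Collecting the sign flips along the way, the symbol is +1.

1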